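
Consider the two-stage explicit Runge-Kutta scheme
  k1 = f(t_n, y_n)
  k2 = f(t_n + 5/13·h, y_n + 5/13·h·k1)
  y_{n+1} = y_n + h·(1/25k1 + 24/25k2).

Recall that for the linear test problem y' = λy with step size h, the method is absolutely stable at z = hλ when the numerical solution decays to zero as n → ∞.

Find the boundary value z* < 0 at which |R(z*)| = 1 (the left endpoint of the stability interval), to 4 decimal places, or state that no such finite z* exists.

z* = -2.7083.

On y'=λy, z=hλ:
  k1=λy_n ⇒ h·k1=z·y_n;  k2=λ(1+5/13z)y_n ⇒ h·k2=z(1+5/13z)y_n
  y_{n+1}/y_n = 1 + 1/25z + 24/25z(1+5/13z) = 1 + z + 24/65z²
  so R(z) = 1 + z + 24/65z².

Find x<0 with |R(x)|<1.
x=-0.53: |R|=0.5737
R=1: x+24/65x²=0 ⇒ x=−65/24=-2.7083; min R=1−1/(4·24/65)=0.3229>−1
Confirm numerically:
  x=-1.448: |R|=0.32617 <1
  x=-1.333: |R|=0.32308 <1
  x=-1.295: |R|=0.32421 <1
  x=-1.208: |R|=0.33081 <1
  x=-3.172: |R|=1.54305 >1
  x=-2.885: |R|=1.18819 >1
  x=-2.782: |R|=1.07567 >1
Stable set (-2.7083, 0).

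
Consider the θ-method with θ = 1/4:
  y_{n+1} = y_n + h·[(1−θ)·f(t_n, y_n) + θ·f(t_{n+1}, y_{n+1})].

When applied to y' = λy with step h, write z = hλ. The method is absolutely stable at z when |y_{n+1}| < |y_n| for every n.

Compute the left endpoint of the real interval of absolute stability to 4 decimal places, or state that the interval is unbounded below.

Set f=λy, z=hλ:
  y_{n+1} = y_n + z·[3/4·y_n + 1/4·y_{n+1}] ⇒ (1 − 1/4z)y_{n+1} = (1 + 3/4z)y_n
  so R(z) = (1 + 3/4z)/(1 − 1/4z).

Solve |R(x)|<1 on ℝ⁻.
x=-0.71: |R|=0.3970
R=−1: 1+3/4x = −1+1/4x ⇒ -1/2x=2 ⇒ x=2/(-1/2)=-4.0000
Confirm numerically:
  x=-3.738: |R|=0.93228 <1
  x=-3.694: |R|=0.92046 <1
  x=-2.527: |R|=0.54864 <1
  x=-4.360: |R|=1.08612 >1
  x=-4.154: |R|=1.03777 >1
Interval (-4.0000, 0).

z* = -4.0000.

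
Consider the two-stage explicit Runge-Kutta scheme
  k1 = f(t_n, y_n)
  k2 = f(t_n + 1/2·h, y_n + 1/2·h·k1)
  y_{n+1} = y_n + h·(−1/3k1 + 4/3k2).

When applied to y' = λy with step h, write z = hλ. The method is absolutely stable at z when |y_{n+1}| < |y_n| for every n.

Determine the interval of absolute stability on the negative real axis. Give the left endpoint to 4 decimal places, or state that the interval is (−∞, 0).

With y'=λy (z=hλ):
  k1=λy_n ⇒ h·k1=z·y_n;  k2=λ(1+1/2z)y_n ⇒ h·k2=z(1+1/2z)y_n
  y_{n+1}/y_n = 1 − 1/3z + 4/3z(1+1/2z) = 1 + z + 2/3z²
  ⇒ R(z) = 1 + z + 2/3z².

Solve |R(x)|<1 on ℝ⁻.
x=-0.87: |R|=0.6346
R=1: x+2/3x²=0 ⇒ x=−3/2=-1.5000; min R=1−1/(4·2/3)=0.6250>−1
Confirm numerically:
  x=-1.345: |R|=0.86102 <1
  x=-0.675: |R|=0.62875 <1
  x=-0.641: |R|=0.63292 <1
  x=-2.060: |R|=1.76907 >1
  x=-1.969: |R|=1.61564 >1
  x=-1.613: |R|=1.12151 >1
So |R|<1 on (-1.5000, 0).

(-1.5000, 0).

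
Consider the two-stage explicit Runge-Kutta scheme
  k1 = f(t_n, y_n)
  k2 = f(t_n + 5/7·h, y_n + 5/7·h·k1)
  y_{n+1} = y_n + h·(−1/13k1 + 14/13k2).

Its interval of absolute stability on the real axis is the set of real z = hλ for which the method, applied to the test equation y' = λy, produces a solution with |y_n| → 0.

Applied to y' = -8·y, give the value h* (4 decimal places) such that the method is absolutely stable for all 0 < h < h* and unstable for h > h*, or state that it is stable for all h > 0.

On y'=λy, z=hλ:
  k1=λy_n ⇒ h·k1=z·y_n;  k2=λ(1+5/7z)y_n ⇒ h·k2=z(1+5/7z)y_n
  y_{n+1}/y_n = 1 − 1/13z + 14/13z(1+5/7z) = 1 + z + 10/13z²
  Hence R(z) = 1 + z + 10/13z².

Solve |R(x)|<1 on ℝ⁻.
x=-1.1: |R|=0.8308
R=1: x+10/13x²=0 ⇒ x=−13/10=-1.3000; min R=1−1/(4·10/13)=0.6750>−1
Confirm numerically:
  x=-1.070: |R|=0.81069 <1
  x=-0.932: |R|=0.73617 <1
  x=-0.916: |R|=0.72943 <1
  x=-0.832: |R|=0.70048 <1
  x=-1.859: |R|=1.79937 >1
  x=-1.424: |R|=1.13583 >1
Stable set (-1.3000, 0).

(-1.3000,0); λ=-8 ⇒ h* = (13/10)/8 = 0.1625.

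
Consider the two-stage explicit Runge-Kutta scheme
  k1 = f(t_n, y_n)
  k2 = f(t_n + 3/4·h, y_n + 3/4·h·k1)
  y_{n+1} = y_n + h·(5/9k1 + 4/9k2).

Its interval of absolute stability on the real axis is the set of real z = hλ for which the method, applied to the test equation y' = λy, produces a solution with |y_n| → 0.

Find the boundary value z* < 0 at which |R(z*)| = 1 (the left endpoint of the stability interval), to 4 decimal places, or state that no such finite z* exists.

left endpoint -3.0000.

Test eqn y'=λy, z=hλ:
  k1=λy_n ⇒ h·k1=z·y_n;  k2=λ(1+3/4z)y_n ⇒ h·k2=z(1+3/4z)y_n
  y_{n+1}/y_n = 1 + 5/9z + 4/9z(1+3/4z) = 1 + z + 1/3z²
  so R(z) = 1 + z + 1/3z².

Boundary: |R(x)|=1, x<0.
x=-1.56: |R|=0.2512
R=1: x+1/3x²=0 ⇒ x=−3=-3.0000; min R=1−1/(4·1/3)=0.2500>−1
Confirm numerically:
  x=-2.876: |R|=0.88113 <1
  x=-2.241: |R|=0.43303 <1
  x=-1.753: |R|=0.27134 <1
  x=-1.271: |R|=0.26748 <1
  x=-3.548: |R|=1.64810 >1
  x=-3.269: |R|=1.29312 >1
Stable set (-3.0000, 0).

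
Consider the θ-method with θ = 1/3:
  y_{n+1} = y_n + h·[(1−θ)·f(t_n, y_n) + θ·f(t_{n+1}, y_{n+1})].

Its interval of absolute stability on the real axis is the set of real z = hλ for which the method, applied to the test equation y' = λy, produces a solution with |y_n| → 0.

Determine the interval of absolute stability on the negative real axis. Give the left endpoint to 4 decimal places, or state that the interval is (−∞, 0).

z∈(-6.0000,0).

On y'=λy, z=hλ:
  y_{n+1} = y_n + z·[2/3·y_n + 1/3·y_{n+1}] ⇒ (1 − 1/3z)y_{n+1} = (1 + 2/3z)y_n
  Hence R(z) = (1 + 2/3z)/(1 − 1/3z).

Need |R(x)|<1, x<0.
x=-1.79: |R|=0.1211
R=−1: 1+2/3x = −1+1/3x ⇒ -1/3x=2 ⇒ x=2/(-1/3)=-6.0000
Confirm numerically:
  x=-3.999: |R|=0.71410 <1
  x=-3.649: |R|=0.64641 <1
  x=-2.720: |R|=0.42657 <1
  x=-2.598: |R|=0.39228 <1
  x=-6.272: |R|=1.02934 >1
  x=-6.055: |R|=1.00607 >1
So |R|<1 on (-6.0000, 0).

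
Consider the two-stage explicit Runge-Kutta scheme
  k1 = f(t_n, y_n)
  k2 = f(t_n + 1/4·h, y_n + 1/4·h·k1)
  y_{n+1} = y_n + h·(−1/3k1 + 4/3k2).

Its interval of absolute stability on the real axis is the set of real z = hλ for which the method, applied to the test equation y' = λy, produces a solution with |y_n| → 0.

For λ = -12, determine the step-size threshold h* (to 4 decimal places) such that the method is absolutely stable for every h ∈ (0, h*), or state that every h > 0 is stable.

Test eqn y'=λy, z=hλ:
  k1=λy_n ⇒ h·k1=z·y_n;  k2=λ(1+1/4z)y_n ⇒ h·k2=z(1+1/4z)y_n
  y_{n+1}/y_n = 1 − 1/3z + 4/3z(1+1/4z) = 1 + z + 1/3z²
  ⇒ R(z) = 1 + z + 1/3z².

Boundary: |R(x)|=1, x<0.
x=-0.52: |R|=0.5701
R=1: x+1/3x²=0 ⇒ x=−3=-3.0000; min R=1−1/(4·1/3)=0.2500>−1
Confirm numerically:
  x=-2.892: |R|=0.89589 <1
  x=-2.526: |R|=0.60089 <1
  x=-1.434: |R|=0.25145 <1
  x=-3.414: |R|=1.47113 >1
  x=-3.365: |R|=1.40941 >1
So |R|<1 on (-3.0000, 0).

(-3.0000,0); λ=-12 ⇒ h* = (3)/12 = 0.2500.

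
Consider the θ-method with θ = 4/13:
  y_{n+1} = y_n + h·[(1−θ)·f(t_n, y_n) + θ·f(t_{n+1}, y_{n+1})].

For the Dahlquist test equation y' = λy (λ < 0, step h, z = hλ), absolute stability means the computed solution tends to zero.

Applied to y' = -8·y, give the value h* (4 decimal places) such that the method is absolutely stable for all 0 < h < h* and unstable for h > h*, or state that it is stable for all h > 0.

(-5.2000,0); λ=-8 ⇒ h* = (26/5)/8 = 0.6500.

Set f=λy, z=hλ:
  y_{n+1} = y_n + z·[9/13·y_n + 4/13·y_{n+1}] ⇒ (1 − 4/13z)y_{n+1} = (1 + 9/13z)y_n
  Hence R(z) = (1 + 9/13z)/(1 − 4/13z).

Find x<0 with |R(x)|<1.
x=-1.35: |R|=0.0462
R=−1: 1+9/13x = −1+4/13x ⇒ -5/13x=2 ⇒ x=2/(-5/13)=-5.2000
Confirm numerically:
  x=-3.616: |R|=0.71162 <1
  x=-2.916: |R|=0.53698 <1
  x=-2.227: |R|=0.32148 <1
  x=-2.131: |R|=0.28707 <1
  x=-5.764: |R|=1.07821 >1
  x=-5.726: |R|=1.07325 >1
  x=-5.337: |R|=1.01994 >1
So |R|<1 on (-5.2000, 0).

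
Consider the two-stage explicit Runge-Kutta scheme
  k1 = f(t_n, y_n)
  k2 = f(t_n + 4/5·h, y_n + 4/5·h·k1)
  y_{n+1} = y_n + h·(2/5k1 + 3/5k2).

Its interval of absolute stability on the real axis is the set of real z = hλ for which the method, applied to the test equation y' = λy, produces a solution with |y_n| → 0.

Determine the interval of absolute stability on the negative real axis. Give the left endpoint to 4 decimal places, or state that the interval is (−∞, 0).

Test eqn y'=λy, z=hλ:
  k1=λy_n ⇒ h·k1=z·y_n;  k2=λ(1+4/5z)y_n ⇒ h·k2=z(1+4/5z)y_n
  y_{n+1}/y_n = 1 + 2/5z + 3/5z(1+4/5z) = 1 + z + 12/25z²
  ⇒ R(z) = 1 + z + 12/25z².

Find x<0 with |R(x)|<1.
x=-0.74: |R|=0.5228
R=1: x+12/25x²=0 ⇒ x=−25/12=-2.0833; min R=1−1/(4·12/25)=0.4792>−1
Confirm numerically:
  x=-1.894: |R|=0.82787 <1
  x=-1.666: |R|=0.66627 <1
  x=-1.191: |R|=0.48987 <1
  x=-2.265: |R|=1.19751 >1
  x=-2.174: |R|=1.09461 >1
  x=-2.158: |R|=1.07734 >1
Stable set (-2.0833, 0).

(-2.0833, 0).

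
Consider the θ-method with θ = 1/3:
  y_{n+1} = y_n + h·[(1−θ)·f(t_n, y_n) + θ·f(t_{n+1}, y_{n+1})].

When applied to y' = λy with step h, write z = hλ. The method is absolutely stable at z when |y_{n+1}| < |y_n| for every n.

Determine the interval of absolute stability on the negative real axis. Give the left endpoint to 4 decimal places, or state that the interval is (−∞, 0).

Set f=λy, z=hλ:
  y_{n+1} = y_n + z·[2/3·y_n + 1/3·y_{n+1}] ⇒ (1 − 1/3z)y_{n+1} = (1 + 2/3z)y_n
  so R(z) = (1 + 2/3z)/(1 − 1/3z).

Solve |R(x)|<1 on ℝ⁻.
x=-1.53: |R|=0.0132
R=−1: 1+2/3x = −1+1/3x ⇒ -1/3x=2 ⇒ x=2/(-1/3)=-6.0000
Confirm numerically:
  x=-5.509: |R|=0.94230 <1
  x=-5.269: |R|=0.91160 <1
  x=-4.842: |R|=0.85233 <1
  x=-3.819: |R|=0.68016 <1
  x=-6.564: |R|=1.05897 >1
  x=-6.437: |R|=1.04631 >1
  x=-6.182: |R|=1.01982 >1
Stable set (-6.0000, 0).

z∈(-6.0000,0).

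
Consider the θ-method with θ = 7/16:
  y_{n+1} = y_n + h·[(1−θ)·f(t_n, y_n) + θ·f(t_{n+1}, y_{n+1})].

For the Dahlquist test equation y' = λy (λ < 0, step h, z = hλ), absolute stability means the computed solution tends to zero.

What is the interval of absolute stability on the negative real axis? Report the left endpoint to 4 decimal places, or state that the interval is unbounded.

z∈(-16.0000,0).

With y'=λy (z=hλ):
  y_{n+1} = y_n + z·[9/16·y_n + 7/16·y_{n+1}] ⇒ (1 − 7/16z)y_{n+1} = (1 + 9/16z)y_n
  Hence R(z) = (1 + 9/16z)/(1 − 7/16z).

Solve |R(x)|<1 on ℝ⁻.
x=-1.8: |R|=0.0070
R=−1: 1+9/16x = −1+7/16x ⇒ -1/8x=2 ⇒ x=2/(-1/8)=-16.0000
Confirm numerically:
  x=-15.084: |R|=0.98493 <1
  x=-11.592: |R|=0.90925 <1
  x=-10.288: |R|=0.87021 <1
  x=-16.336: |R|=1.00516 >1
  x=-16.177: |R|=1.00274 >1
Interval (-16.0000, 0).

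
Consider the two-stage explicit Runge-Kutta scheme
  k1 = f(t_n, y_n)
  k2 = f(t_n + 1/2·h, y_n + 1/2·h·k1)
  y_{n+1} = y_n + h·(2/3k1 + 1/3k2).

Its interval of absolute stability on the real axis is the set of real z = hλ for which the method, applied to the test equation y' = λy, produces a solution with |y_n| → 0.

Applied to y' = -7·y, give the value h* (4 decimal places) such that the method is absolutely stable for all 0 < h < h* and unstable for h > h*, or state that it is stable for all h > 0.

(-6.0000,0); λ=-7 ⇒ h* = (6)/7 = 0.8571.

On y'=λy, z=hλ:
  k1=λy_n ⇒ h·k1=z·y_n;  k2=λ(1+1/2z)y_n ⇒ h·k2=z(1+1/2z)y_n
  y_{n+1}/y_n = 1 + 2/3z + 1/3z(1+1/2z) = 1 + z + 1/6z²
  ⇒ R(z) = 1 + z + 1/6z².

Find x<0 with |R(x)|<1.
x=-1.66: |R|=0.2007
R=1: x+1/6x²=0 ⇒ x=−6=-6.0000; min R=1−1/(4·1/6)=-0.5000>−1
Confirm numerically:
  x=-5.293: |R|=0.37631 <1
  x=-3.171: |R|=0.49513 <1
  x=-2.829: |R|=0.49513 <1
  x=-6.312: |R|=1.32822 >1
  x=-6.096: |R|=1.09754 >1
  x=-6.064: |R|=1.06468 >1
Interval (-6.0000, 0).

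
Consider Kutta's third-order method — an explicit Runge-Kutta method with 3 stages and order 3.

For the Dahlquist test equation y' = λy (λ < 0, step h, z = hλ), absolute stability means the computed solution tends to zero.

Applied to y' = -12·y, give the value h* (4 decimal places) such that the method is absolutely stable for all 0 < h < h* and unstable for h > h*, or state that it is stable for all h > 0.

(-2.5127,0); λ=-12 ⇒ h* = 0.2094.

Set f=λy, z=hλ:
  order 3, 3-stage ⇒ R(z)=1+z+z^2/2+z^3/6
  (e.g. R(-1.67)=-0.05179, |R|=0.05179)

Find x<0 with |R(x)|<1.
x=-1.67: |R|=0.0518
|R(-2.57)|=1.0966 |R(-2.14)|=0.4836 |R(-0.73)|=0.4716
Bisect:
  x_lo=-2.9755 |R|=1.9393  x_hi=-0.2097 |R|=0.8107
  mid=-1.59259 |R|=0.00236 →hi
  mid=-2.28403 |R|=0.66152 →hi
  mid=-2.62975 |R|=1.20300 →lo
  mid=-2.45689 |R|=0.91049 →hi
  mid=-2.54332 |R|=1.05098 →lo
  mid=-2.50010 |R|=0.97934 →hi
  mid=-2.52171 |R|=1.01480 →lo
  mid=-2.51091 |R|=0.99698 →hi
  mid=-2.51631 |R|=1.00587 →lo
  ...
  [-2.51276,-2.51260] ⇒ x*=-2.5127
So |R|<1 on (-2.5127, 0).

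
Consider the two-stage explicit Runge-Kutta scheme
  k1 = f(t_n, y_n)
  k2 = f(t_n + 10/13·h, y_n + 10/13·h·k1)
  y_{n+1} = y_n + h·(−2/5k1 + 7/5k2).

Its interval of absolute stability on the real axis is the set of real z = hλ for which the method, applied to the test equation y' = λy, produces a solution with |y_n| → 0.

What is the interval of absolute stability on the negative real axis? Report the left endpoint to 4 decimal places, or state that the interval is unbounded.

(-0.9286, 0).

Set f=λy, z=hλ:
  k1=λy_n ⇒ h·k1=z·y_n;  k2=λ(1+10/13z)y_n ⇒ h·k2=z(1+10/13z)y_n
  y_{n+1}/y_n = 1 − 2/5z + 7/5z(1+10/13z) = 1 + z + 14/13z²
  so R(z) = 1 + z + 14/13z².

Need |R(x)|<1, x<0.
x=-1.53: |R|=1.9910
R=1: x+14/13x²=0 ⇒ x=−13/14=-0.9286; min R=1−1/(4·14/13)=0.7679>−1
Confirm numerically:
  x=-0.605: |R|=0.78918 <1
  x=-0.526: |R|=0.77196 <1
  x=-0.519: |R|=0.77108 <1
  x=-1.338: |R|=1.58996 >1
  x=-1.235: |R|=1.40755 >1
So |R|<1 on (-0.9286, 0).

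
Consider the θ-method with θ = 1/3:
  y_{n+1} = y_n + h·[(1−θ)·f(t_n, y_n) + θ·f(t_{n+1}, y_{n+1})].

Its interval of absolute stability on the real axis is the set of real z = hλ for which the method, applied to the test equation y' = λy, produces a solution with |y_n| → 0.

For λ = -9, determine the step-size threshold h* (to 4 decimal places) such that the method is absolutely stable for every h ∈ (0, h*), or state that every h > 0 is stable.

(-6.0000,0); λ=-9 ⇒ h* = (6)/9 = 0.6667.

Set f=λy, z=hλ:
  y_{n+1} = y_n + z·[2/3·y_n + 1/3·y_{n+1}] ⇒ (1 − 1/3z)y_{n+1} = (1 + 2/3z)y_n
  ⇒ R(z) = (1 + 2/3z)/(1 − 1/3z).

Boundary: |R(x)|=1, x<0.
x=-1.17: |R|=0.1583
R=−1: 1+2/3x = −1+1/3x ⇒ -1/3x=2 ⇒ x=2/(-1/3)=-6.0000
Confirm numerically:
  x=-5.350: |R|=0.92216 <1
  x=-3.346: |R|=0.58178 <1
  x=-2.533: |R|=0.37340 <1
  x=-6.516: |R|=1.05422 >1
  x=-6.235: |R|=1.02545 >1
  x=-6.105: |R|=1.01153 >1
So |R|<1 on (-6.0000, 0).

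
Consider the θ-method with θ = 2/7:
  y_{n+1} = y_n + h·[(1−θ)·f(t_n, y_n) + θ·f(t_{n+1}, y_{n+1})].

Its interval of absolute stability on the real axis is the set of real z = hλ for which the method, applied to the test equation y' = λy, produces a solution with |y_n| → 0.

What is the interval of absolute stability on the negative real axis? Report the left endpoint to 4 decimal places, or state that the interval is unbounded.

Test eqn y'=λy, z=hλ:
  y_{n+1} = y_n + z·[5/7·y_n + 2/7·y_{n+1}] ⇒ (1 − 2/7z)y_{n+1} = (1 + 5/7z)y_n
  ⇒ R(z) = (1 + 5/7z)/(1 − 2/7z).

Need |R(x)|<1, x<0.
x=-0.51: |R|=0.5549
R=−1: 1+5/7x = −1+2/7x ⇒ -3/7x=2 ⇒ x=2/(-3/7)=-4.6667
Confirm numerically:
  x=-4.176: |R|=0.90412 <1
  x=-3.524: |R|=0.75598 <1
  x=-2.135: |R|=0.32609 <1
  x=-5.142: |R|=1.08250 >1
  x=-4.846: |R|=1.03223 >1
Interval (-4.6667, 0).

z∈(-4.6667,0).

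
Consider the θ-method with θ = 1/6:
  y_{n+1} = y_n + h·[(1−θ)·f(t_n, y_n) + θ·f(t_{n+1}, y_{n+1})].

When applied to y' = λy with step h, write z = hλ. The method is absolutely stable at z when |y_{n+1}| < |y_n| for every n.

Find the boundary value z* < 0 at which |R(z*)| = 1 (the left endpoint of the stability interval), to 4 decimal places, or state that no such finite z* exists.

z* = -3.0000.

Set f=λy, z=hλ:
  y_{n+1} = y_n + z·[5/6·y_n + 1/6·y_{n+1}] ⇒ (1 − 1/6z)y_{n+1} = (1 + 5/6z)y_n
  Hence R(z) = (1 + 5/6z)/(1 − 1/6z).

Boundary: |R(x)|=1, x<0.
x=-0.45: |R|=0.5814
R=−1: 1+5/6x = −1+1/6x ⇒ -2/3x=2 ⇒ x=2/(-2/3)=-3.0000
Confirm numerically:
  x=-2.828: |R|=0.92207 <1
  x=-1.932: |R|=0.46142 <1
  x=-1.518: |R|=0.21149 <1
  x=-1.386: |R|=0.12591 <1
  x=-3.440: |R|=1.18644 >1
  x=-3.110: |R|=1.04830 >1
  x=-3.099: |R|=1.04352 >1
So |R|<1 on (-3.0000, 0).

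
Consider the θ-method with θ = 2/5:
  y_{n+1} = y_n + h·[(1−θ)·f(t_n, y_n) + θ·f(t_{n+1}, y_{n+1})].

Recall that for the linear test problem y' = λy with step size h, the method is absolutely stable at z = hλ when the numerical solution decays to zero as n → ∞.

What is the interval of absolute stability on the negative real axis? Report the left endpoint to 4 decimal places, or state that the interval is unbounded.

z∈(-10.0000,0).

On y'=λy, z=hλ:
  y_{n+1} = y_n + z·[3/5·y_n + 2/5·y_{n+1}] ⇒ (1 − 2/5z)y_{n+1} = (1 + 3/5z)y_n
  so R(z) = (1 + 3/5z)/(1 − 2/5z).

Find x<0 with |R(x)|<1.
x=-0.6: |R|=0.5161
R=−1: 1+3/5x = −1+2/5x ⇒ -1/5x=2 ⇒ x=2/(-1/5)=-10.0000
Confirm numerically:
  x=-9.302: |R|=0.97043 <1
  x=-8.134: |R|=0.91226 <1
  x=-6.868: |R|=0.83284 <1
  x=-4.736: |R|=0.63626 <1
  x=-10.555: |R|=1.02126 >1
  x=-10.374: |R|=1.01453 >1
Stable set (-10.0000, 0).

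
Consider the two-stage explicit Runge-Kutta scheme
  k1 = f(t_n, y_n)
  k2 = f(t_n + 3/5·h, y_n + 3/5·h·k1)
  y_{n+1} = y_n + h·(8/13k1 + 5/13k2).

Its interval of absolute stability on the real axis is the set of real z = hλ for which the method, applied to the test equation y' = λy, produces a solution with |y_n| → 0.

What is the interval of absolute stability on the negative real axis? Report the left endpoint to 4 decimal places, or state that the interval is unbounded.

(-4.3333, 0).

Test eqn y'=λy, z=hλ:
  k1=λy_n ⇒ h·k1=z·y_n;  k2=λ(1+3/5z)y_n ⇒ h·k2=z(1+3/5z)y_n
  y_{n+1}/y_n = 1 + 8/13z + 5/13z(1+3/5z) = 1 + z + 3/13z²
  R(z) = 1 + z + 3/13z².

Boundary: |R(x)|=1, x<0.
x=-1.26: |R|=0.1064
R=1: x+3/13x²=0 ⇒ x=−13/3=-4.3333; min R=1−1/(4·3/13)=-0.0833>−1
Confirm numerically:
  x=-3.466: |R|=0.30627 <1
  x=-2.328: |R|=0.07733 <1
  x=-2.270: |R|=0.08087 <1
  x=-4.891: |R|=1.62943 >1
  x=-4.735: |R|=1.43890 >1
  x=-4.670: |R|=1.36282 >1
Interval (-4.3333, 0).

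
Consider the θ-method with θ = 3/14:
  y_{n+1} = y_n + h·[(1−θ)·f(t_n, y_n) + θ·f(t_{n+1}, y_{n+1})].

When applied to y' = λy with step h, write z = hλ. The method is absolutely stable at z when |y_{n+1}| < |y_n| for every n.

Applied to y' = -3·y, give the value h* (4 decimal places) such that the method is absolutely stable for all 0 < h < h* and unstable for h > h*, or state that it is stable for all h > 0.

(-3.5000,0); λ=-3 ⇒ h* = (7/2)/3 = 1.1667.

With y'=λy (z=hλ):
  y_{n+1} = y_n + z·[11/14·y_n + 3/14·y_{n+1}] ⇒ (1 − 3/14z)y_{n+1} = (1 + 11/14z)y_n
  Hence R(z) = (1 + 11/14z)/(1 − 3/14z).

Find x<0 with |R(x)|<1.
x=-1.39: |R|=0.0710
R=−1: 1+11/14x = −1+3/14x ⇒ -4/7x=2 ⇒ x=2/(-4/7)=-3.5000
Confirm numerically:
  x=-3.182: |R|=0.89196 <1
  x=-3.087: |R|=0.85796 <1
  x=-2.354: |R|=0.56471 <1
  x=-2.067: |R|=0.43250 <1
  x=-3.987: |R|=1.15007 >1
  x=-3.628: |R|=1.04115 >1
So |R|<1 on (-3.5000, 0).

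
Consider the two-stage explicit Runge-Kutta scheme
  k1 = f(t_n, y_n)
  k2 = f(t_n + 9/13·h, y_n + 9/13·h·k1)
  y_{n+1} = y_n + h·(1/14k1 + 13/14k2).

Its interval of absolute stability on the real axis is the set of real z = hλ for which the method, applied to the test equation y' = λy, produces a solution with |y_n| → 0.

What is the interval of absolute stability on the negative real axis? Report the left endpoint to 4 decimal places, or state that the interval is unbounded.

z∈(-1.5556,0).

On y'=λy, z=hλ:
  k1=λy_n ⇒ h·k1=z·y_n;  k2=λ(1+9/13z)y_n ⇒ h·k2=z(1+9/13z)y_n
  y_{n+1}/y_n = 1 + 1/14z + 13/14z(1+9/13z) = 1 + z + 9/14z²
  so R(z) = 1 + z + 9/14z².

Need |R(x)|<1, x<0.
x=-0.43: |R|=0.6889
R=1: x+9/14x²=0 ⇒ x=−14/9=-1.5556; min R=1−1/(4·9/14)=0.6111>−1
Confirm numerically:
  x=-1.407: |R|=0.86563 <1
  x=-0.956: |R|=0.63153 <1
  x=-0.809: |R|=0.61174 <1
  x=-2.137: |R|=1.79878 >1
  x=-1.602: |R|=1.04783 >1
Interval (-1.5556, 0).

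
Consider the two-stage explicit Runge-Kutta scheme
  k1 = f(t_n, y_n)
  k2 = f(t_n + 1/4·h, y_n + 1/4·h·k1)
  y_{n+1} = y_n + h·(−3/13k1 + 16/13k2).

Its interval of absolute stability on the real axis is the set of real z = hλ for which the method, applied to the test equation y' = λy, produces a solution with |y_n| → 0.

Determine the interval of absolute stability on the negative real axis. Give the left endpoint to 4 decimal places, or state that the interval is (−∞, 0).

On y'=λy, z=hλ:
  k1=λy_n ⇒ h·k1=z·y_n;  k2=λ(1+1/4z)y_n ⇒ h·k2=z(1+1/4z)y_n
  y_{n+1}/y_n = 1 − 3/13z + 16/13z(1+1/4z) = 1 + z + 4/13z²
  Hence R(z) = 1 + z + 4/13z².

Boundary: |R(x)|=1, x<0.
x=-0.96: |R|=0.3236
R=1: x+4/13x²=0 ⇒ x=−13/4=-3.2500; min R=1−1/(4·4/13)=0.1875>−1
Confirm numerically:
  x=-3.032: |R|=0.79662 <1
  x=-2.729: |R|=0.56252 <1
  x=-1.502: |R|=0.19216 <1
  x=-3.654: |R|=1.45422 >1
  x=-3.474: |R|=1.23944 >1
Stable set (-3.2500, 0).

(-3.2500, 0).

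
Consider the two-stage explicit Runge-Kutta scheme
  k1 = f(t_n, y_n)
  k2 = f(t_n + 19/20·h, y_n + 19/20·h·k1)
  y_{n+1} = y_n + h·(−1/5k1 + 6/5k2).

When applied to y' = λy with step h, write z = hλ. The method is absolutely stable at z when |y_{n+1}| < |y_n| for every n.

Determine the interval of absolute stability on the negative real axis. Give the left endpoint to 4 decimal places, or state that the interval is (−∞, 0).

(-0.8772, 0).

On y'=λy, z=hλ:
  k1=λy_n ⇒ h·k1=z·y_n;  k2=λ(1+19/20z)y_n ⇒ h·k2=z(1+19/20z)y_n
  y_{n+1}/y_n = 1 − 1/5z + 6/5z(1+19/20z) = 1 + z + 57/50z²
  R(z) = 1 + z + 57/50z².

Solve |R(x)|<1 on ℝ⁻.
x=-0.89: |R|=1.0130
R=1: x+57/50x²=0 ⇒ x=−50/57=-0.8772; min R=1−1/(4·57/50)=0.7807>−1
Confirm numerically:
  x=-0.514: |R|=0.78718 <1
  x=-0.487: |R|=0.78337 <1
  x=-0.424: |R|=0.78094 <1
  x=-1.374: |R|=1.77818 >1
  x=-1.138: |R|=1.33835 >1
  x=-0.901: |R|=1.02445 >1
So |R|<1 on (-0.8772, 0).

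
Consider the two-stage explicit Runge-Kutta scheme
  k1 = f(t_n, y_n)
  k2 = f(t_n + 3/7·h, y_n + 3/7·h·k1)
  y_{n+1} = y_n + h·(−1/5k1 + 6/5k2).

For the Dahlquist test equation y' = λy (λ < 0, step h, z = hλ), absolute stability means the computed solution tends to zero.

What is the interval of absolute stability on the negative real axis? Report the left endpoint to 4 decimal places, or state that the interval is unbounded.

On y'=λy, z=hλ:
  k1=λy_n ⇒ h·k1=z·y_n;  k2=λ(1+3/7z)y_n ⇒ h·k2=z(1+3/7z)y_n
  y_{n+1}/y_n = 1 − 1/5z + 6/5z(1+3/7z) = 1 + z + 18/35z²
  ⇒ R(z) = 1 + z + 18/35z².

Need |R(x)|<1, x<0.
x=-0.33: |R|=0.7260
R=1: x+18/35x²=0 ⇒ x=−35/18=-1.9444; min R=1−1/(4·18/35)=0.5139>−1
Confirm numerically:
  x=-1.241: |R|=0.55104 <1
  x=-1.167: |R|=0.53340 <1
  x=-1.126: |R|=0.52605 <1
  x=-1.093: |R|=0.52139 <1
  x=-2.539: |R|=1.77635 >1
  x=-2.249: |R|=1.35226 >1
Interval (-1.9444, 0).

(-1.9444, 0).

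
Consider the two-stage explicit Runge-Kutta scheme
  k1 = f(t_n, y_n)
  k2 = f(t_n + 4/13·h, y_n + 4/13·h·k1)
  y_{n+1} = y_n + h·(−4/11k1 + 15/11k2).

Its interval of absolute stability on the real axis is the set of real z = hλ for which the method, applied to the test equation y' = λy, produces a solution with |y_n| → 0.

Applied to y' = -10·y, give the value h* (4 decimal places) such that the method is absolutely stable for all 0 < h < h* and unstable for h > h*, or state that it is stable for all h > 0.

With y'=λy (z=hλ):
  k1=λy_n ⇒ h·k1=z·y_n;  k2=λ(1+4/13z)y_n ⇒ h·k2=z(1+4/13z)y_n
  y_{n+1}/y_n = 1 − 4/11z + 15/11z(1+4/13z) = 1 + z + 60/143z²
  R(z) = 1 + z + 60/143z².

Boundary: |R(x)|=1, x<0.
x=-0.36: |R|=0.6944
R=1: x+60/143x²=0 ⇒ x=−143/60=-2.3833; min R=1−1/(4·60/143)=0.4042>−1
Confirm numerically:
  x=-2.217: |R|=0.84528 <1
  x=-1.242: |R|=0.40523 <1
  x=-1.028: |R|=0.41541 <1
  x=-2.721: |R|=1.38551 >1
  x=-2.443: |R|=1.06116 >1
Interval (-2.3833, 0).

(-2.3833,0); λ=-10 ⇒ h* = (143/60)/10 = 0.2383.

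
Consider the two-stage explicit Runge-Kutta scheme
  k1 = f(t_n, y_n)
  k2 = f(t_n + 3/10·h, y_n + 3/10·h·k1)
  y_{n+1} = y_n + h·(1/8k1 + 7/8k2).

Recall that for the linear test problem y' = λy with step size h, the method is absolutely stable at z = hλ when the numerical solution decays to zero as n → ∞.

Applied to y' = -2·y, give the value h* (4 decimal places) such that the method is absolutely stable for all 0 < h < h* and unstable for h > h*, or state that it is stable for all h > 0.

Test eqn y'=λy, z=hλ:
  k1=λy_n ⇒ h·k1=z·y_n;  k2=λ(1+3/10z)y_n ⇒ h·k2=z(1+3/10z)y_n
  y_{n+1}/y_n = 1 + 1/8z + 7/8z(1+3/10z) = 1 + z + 21/80z²
  R(z) = 1 + z + 21/80z².

Need |R(x)|<1, x<0.
x=-1.15: |R|=0.1972
R=1: x+21/80x²=0 ⇒ x=−80/21=-3.8095; min R=1−1/(4·21/80)=0.0476>−1
Confirm numerically:
  x=-3.226: |R|=0.50586 <1
  x=-2.525: |R|=0.14860 <1
  x=-2.215: |R|=0.07288 <1
  x=-4.313: |R|=1.57002 >1
  x=-4.099: |R|=1.31147 >1
Stable set (-3.8095, 0).

(-3.8095,0); λ=-2 ⇒ h* = (80/21)/2 = 1.9048.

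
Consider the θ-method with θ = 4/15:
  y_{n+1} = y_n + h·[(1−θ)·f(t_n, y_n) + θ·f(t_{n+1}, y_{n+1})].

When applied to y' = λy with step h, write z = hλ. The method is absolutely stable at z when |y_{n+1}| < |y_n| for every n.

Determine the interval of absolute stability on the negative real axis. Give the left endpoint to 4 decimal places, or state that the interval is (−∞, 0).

Set f=λy, z=hλ:
  y_{n+1} = y_n + z·[11/15·y_n + 4/15·y_{n+1}] ⇒ (1 − 4/15z)y_{n+1} = (1 + 11/15z)y_n
  R(z) = (1 + 11/15z)/(1 − 4/15z).

Solve |R(x)|<1 on ℝ⁻.
x=-0.39: |R|=0.6467
R=−1: 1+11/15x = −1+4/15x ⇒ -7/15x=2 ⇒ x=2/(-7/15)=-4.2857
Confirm numerically:
  x=-4.043: |R|=0.94550 <1
  x=-2.905: |R|=0.63693 <1
  x=-2.599: |R|=0.53508 <1
  x=-4.858: |R|=1.11635 >1
  x=-4.466: |R|=1.03840 >1
  x=-4.374: |R|=1.01902 >1
Stable set (-4.2857, 0).

z∈(-4.2857,0).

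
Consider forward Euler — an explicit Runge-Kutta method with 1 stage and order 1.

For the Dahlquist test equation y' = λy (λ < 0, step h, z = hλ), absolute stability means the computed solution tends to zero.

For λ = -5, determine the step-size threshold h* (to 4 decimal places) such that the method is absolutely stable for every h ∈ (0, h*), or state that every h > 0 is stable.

(-2.0000,0); λ=-5 ⇒ h* = 0.4000.

Test eqn y'=λy, z=hλ:
  order 1, 1-stage ⇒ R(z)=1+z
  (e.g. R(-1.28)=-0.28000, |R|=0.28000)

Solve |R(x)|<1 on ℝ⁻.
x=-1.28: |R|=0.2800
|R(-1.78)|=0.7800 |R(-1.59)|=0.5900 |R(-0.89)|=0.1100
Bisect:
  x_lo=-2.8236 |R|=1.8236  x_hi=-0.2192 |R|=0.7808
  mid=-1.52141 |R|=0.52141 →hi
  mid=-2.17252 |R|=1.17252 →lo
  mid=-1.84696 |R|=0.84696 →hi
  mid=-2.00974 |R|=1.00974 →lo
  mid=-1.92835 |R|=0.92835 →hi
  mid=-1.96905 |R|=0.96905 →hi
  mid=-1.98939 |R|=0.98939 →hi
  mid=-1.99957 |R|=0.99957 →hi
  ...
  [-2.00005,-1.99989] ⇒ x*=-2.0000
Stable set (-2.0000, 0).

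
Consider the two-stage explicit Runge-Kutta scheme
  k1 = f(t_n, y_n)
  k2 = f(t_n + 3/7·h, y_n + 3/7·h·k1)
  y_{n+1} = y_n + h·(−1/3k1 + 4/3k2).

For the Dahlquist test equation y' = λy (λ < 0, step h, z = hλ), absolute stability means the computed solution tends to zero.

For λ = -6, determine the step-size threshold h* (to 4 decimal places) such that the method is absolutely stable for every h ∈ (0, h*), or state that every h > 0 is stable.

Set f=λy, z=hλ:
  k1=λy_n ⇒ h·k1=z·y_n;  k2=λ(1+3/7z)y_n ⇒ h·k2=z(1+3/7z)y_n
  y_{n+1}/y_n = 1 − 1/3z + 4/3z(1+3/7z) = 1 + z + 4/7z²
  Hence R(z) = 1 + z + 4/7z².

Boundary: |R(x)|=1, x<0.
x=-0.48: |R|=0.6517
R=1: x+4/7x²=0 ⇒ x=−7/4=-1.7500; min R=1−1/(4·4/7)=0.5625>−1
Confirm numerically:
  x=-1.314: |R|=0.67263 <1
  x=-1.286: |R|=0.65903 <1
  x=-1.268: |R|=0.65076 <1
  x=-2.078: |R|=1.38948 >1
  x=-1.925: |R|=1.19250 >1
  x=-1.775: |R|=1.02536 >1
Stable set (-1.7500, 0).

(-1.7500,0); λ=-6 ⇒ h* = (7/4)/6 = 0.2917.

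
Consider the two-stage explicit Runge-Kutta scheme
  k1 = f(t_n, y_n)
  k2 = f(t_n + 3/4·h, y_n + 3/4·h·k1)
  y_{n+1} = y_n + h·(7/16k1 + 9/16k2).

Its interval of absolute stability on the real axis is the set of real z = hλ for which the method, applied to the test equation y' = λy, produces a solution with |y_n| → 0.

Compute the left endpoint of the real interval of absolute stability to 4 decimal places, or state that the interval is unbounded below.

With y'=λy (z=hλ):
  k1=λy_n ⇒ h·k1=z·y_n;  k2=λ(1+3/4z)y_n ⇒ h·k2=z(1+3/4z)y_n
  y_{n+1}/y_n = 1 + 7/16z + 9/16z(1+3/4z) = 1 + z + 27/64z²
  so R(z) = 1 + z + 27/64z².

Boundary: |R(x)|=1, x<0.
x=-0.38: |R|=0.6809
R=1: x+27/64x²=0 ⇒ x=−64/27=-2.3704; min R=1−1/(4·27/64)=0.4074>−1
Confirm numerically:
  x=-1.748: |R|=0.54104 <1
  x=-1.677: |R|=0.50945 <1
  x=-1.035: |R|=0.41692 <1
  x=-2.725: |R|=1.40769 >1
  x=-2.564: |R|=1.20945 >1
Stable set (-2.3704, 0).

left endpoint -2.3704.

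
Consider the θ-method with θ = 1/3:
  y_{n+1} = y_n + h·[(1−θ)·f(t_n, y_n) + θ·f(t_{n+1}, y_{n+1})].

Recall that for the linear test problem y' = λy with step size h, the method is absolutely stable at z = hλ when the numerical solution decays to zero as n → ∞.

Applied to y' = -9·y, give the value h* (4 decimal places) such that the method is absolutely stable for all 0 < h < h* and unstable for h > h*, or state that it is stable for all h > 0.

With y'=λy (z=hλ):
  y_{n+1} = y_n + z·[2/3·y_n + 1/3·y_{n+1}] ⇒ (1 − 1/3z)y_{n+1} = (1 + 2/3z)y_n
  Hence R(z) = (1 + 2/3z)/(1 − 1/3z).

Solve |R(x)|<1 on ℝ⁻.
x=-1.32: |R|=0.0833
R=−1: 1+2/3x = −1+1/3x ⇒ -1/3x=2 ⇒ x=2/(-1/3)=-6.0000
Confirm numerically:
  x=-5.304: |R|=0.91618 <1
  x=-4.720: |R|=0.83420 <1
  x=-4.485: |R|=0.79760 <1
  x=-4.043: |R|=0.72214 <1
  x=-6.535: |R|=1.05611 >1
  x=-6.261: |R|=1.02818 >1
  x=-6.110: |R|=1.01207 >1
So |R|<1 on (-6.0000, 0).

(-6.0000,0); λ=-9 ⇒ h* = (6)/9 = 0.6667.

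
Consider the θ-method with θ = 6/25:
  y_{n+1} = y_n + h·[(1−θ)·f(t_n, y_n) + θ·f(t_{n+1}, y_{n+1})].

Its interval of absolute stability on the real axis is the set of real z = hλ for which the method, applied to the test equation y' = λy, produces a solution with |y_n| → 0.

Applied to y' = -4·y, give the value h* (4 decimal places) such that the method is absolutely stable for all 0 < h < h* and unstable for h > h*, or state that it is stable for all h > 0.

Set f=λy, z=hλ:
  y_{n+1} = y_n + z·[19/25·y_n + 6/25·y_{n+1}] ⇒ (1 − 6/25z)y_{n+1} = (1 + 19/25z)y_n
  so R(z) = (1 + 19/25z)/(1 − 6/25z).

Boundary: |R(x)|=1, x<0.
x=-1.55: |R|=0.1297
R=−1: 1+19/25x = −1+6/25x ⇒ -13/25x=2 ⇒ x=2/(-13/25)=-3.8462
Confirm numerically:
  x=-2.957: |R|=0.72956 <1
  x=-2.638: |R|=0.61531 <1
  x=-1.908: |R|=0.30871 <1
  x=-1.823: |R|=0.26816 <1
  x=-4.088: |R|=1.06348 >1
  x=-3.973: |R|=1.03376 >1
Stable set (-3.8462, 0).

(-3.8462,0); λ=-4 ⇒ h* = (50/13)/4 = 0.9615.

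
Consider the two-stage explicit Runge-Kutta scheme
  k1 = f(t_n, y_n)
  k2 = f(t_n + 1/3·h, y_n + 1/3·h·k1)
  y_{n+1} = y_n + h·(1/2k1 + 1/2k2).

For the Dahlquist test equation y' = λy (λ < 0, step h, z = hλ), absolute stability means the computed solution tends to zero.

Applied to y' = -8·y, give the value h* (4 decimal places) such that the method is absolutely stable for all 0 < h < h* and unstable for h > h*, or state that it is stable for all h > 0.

(-6.0000,0); λ=-8 ⇒ h* = (6)/8 = 0.7500.

Set f=λy, z=hλ:
  k1=λy_n ⇒ h·k1=z·y_n;  k2=λ(1+1/3z)y_n ⇒ h·k2=z(1+1/3z)y_n
  y_{n+1}/y_n = 1 + 1/2z + 1/2z(1+1/3z) = 1 + z + 1/6z²
  R(z) = 1 + z + 1/6z².

Find x<0 with |R(x)|<1.
x=-0.96: |R|=0.1936
R=1: x+1/6x²=0 ⇒ x=−6=-6.0000; min R=1−1/(4·1/6)=-0.5000>−1
Confirm numerically:
  x=-4.045: |R|=0.31800 <1
  x=-3.068: |R|=0.49923 <1
  x=-2.841: |R|=0.49579 <1
  x=-6.422: |R|=1.45168 >1
  x=-6.311: |R|=1.32712 >1
  x=-6.128: |R|=1.13073 >1
Stable set (-6.0000, 0).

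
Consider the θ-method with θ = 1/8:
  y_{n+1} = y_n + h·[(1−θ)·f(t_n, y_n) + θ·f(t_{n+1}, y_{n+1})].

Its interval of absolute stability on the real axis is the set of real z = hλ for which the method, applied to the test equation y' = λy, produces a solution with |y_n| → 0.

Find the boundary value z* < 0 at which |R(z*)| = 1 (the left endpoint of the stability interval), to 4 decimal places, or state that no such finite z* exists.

Set f=λy, z=hλ:
  y_{n+1} = y_n + z·[7/8·y_n + 1/8·y_{n+1}] ⇒ (1 − 1/8z)y_{n+1} = (1 + 7/8z)y_n
  R(z) = (1 + 7/8z)/(1 − 1/8z).

Solve |R(x)|<1 on ℝ⁻.
x=-1.13: |R|=0.0099
R=−1: 1+7/8x = −1+1/8x ⇒ -3/4x=2 ⇒ x=2/(-3/4)=-2.6667
Confirm numerically:
  x=-1.918: |R|=0.54709 <1
  x=-1.622: |R|=0.34858 <1
  x=-1.335: |R|=0.14408 <1
  x=-3.159: |R|=1.26472 >1
  x=-3.099: |R|=1.23371 >1
  x=-3.049: |R|=1.20762 >1
Interval (-2.6667, 0).

left endpoint -2.6667.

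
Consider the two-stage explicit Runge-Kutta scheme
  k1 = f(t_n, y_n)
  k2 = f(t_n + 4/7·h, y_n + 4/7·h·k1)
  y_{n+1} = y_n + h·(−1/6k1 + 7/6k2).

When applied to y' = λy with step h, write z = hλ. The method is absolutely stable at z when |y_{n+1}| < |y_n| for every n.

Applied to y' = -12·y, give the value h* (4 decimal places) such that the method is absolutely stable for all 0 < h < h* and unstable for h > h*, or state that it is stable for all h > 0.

(-1.5000,0); λ=-12 ⇒ h* = (3/2)/12 = 0.1250.

With y'=λy (z=hλ):
  k1=λy_n ⇒ h·k1=z·y_n;  k2=λ(1+4/7z)y_n ⇒ h·k2=z(1+4/7z)y_n
  y_{n+1}/y_n = 1 − 1/6z + 7/6z(1+4/7z) = 1 + z + 2/3z²
  so R(z) = 1 + z + 2/3z².

Solve |R(x)|<1 on ℝ⁻.
x=-1.56: |R|=1.0624
R=1: x+2/3x²=0 ⇒ x=−3/2=-1.5000; min R=1−1/(4·2/3)=0.6250>−1
Confirm numerically:
  x=-1.010: |R|=0.67007 <1
  x=-0.942: |R|=0.64958 <1
  x=-0.801: |R|=0.62673 <1
  x=-1.977: |R|=1.62869 >1
  x=-1.942: |R|=1.57224 >1
Stable set (-1.5000, 0).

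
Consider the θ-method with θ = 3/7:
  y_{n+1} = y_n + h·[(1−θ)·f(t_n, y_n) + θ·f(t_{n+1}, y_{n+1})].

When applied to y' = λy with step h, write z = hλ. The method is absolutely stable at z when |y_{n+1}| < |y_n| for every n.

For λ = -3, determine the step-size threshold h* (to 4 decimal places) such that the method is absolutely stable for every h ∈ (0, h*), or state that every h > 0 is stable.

(-14.0000,0); λ=-3 ⇒ h* = (14)/3 = 4.6667.

With y'=λy (z=hλ):
  y_{n+1} = y_n + z·[4/7·y_n + 3/7·y_{n+1}] ⇒ (1 − 3/7z)y_{n+1} = (1 + 4/7z)y_n
  so R(z) = (1 + 4/7z)/(1 − 3/7z).

Find x<0 with |R(x)|<1.
x=-0.83: |R|=0.3878
R=−1: 1+4/7x = −1+3/7x ⇒ -1/7x=2 ⇒ x=2/(-1/7)=-14.0000
Confirm numerically:
  x=-13.435: |R|=0.98806 <1
  x=-12.223: |R|=0.95931 <1
  x=-10.073: |R|=0.89449 <1
  x=-14.479: |R|=1.00950 >1
  x=-14.426: |R|=1.00847 >1
Interval (-14.0000, 0).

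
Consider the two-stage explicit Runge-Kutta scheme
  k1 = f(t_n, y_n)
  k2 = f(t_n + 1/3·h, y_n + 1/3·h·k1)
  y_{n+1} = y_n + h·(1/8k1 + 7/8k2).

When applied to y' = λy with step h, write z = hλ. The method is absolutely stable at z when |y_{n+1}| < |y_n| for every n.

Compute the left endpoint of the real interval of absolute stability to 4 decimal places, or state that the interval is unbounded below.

z* = -3.4286.

Test eqn y'=λy, z=hλ:
  k1=λy_n ⇒ h·k1=z·y_n;  k2=λ(1+1/3z)y_n ⇒ h·k2=z(1+1/3z)y_n
  y_{n+1}/y_n = 1 + 1/8z + 7/8z(1+1/3z) = 1 + z + 7/24z²
  Hence R(z) = 1 + z + 7/24z².

Need |R(x)|<1, x<0.
x=-1.25: |R|=0.2057
R=1: x+7/24x²=0 ⇒ x=−24/7=-3.4286; min R=1−1/(4·7/24)=0.1429>−1
Confirm numerically:
  x=-2.485: |R|=0.31611 <1
  x=-2.347: |R|=0.25962 <1
  x=-2.215: |R|=0.21598 <1
  x=-1.452: |R|=0.16292 <1
  x=-3.751: |R|=1.35275 >1
  x=-3.571: |R|=1.14835 >1
Stable set (-3.4286, 0).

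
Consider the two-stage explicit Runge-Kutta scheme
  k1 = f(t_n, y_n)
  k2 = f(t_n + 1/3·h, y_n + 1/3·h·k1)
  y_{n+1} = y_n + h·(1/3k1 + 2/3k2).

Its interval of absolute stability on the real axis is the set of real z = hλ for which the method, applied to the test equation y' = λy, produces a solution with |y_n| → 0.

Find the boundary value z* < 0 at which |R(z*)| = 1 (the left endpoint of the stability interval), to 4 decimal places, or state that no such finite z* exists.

left endpoint -4.5000.

On y'=λy, z=hλ:
  k1=λy_n ⇒ h·k1=z·y_n;  k2=λ(1+1/3z)y_n ⇒ h·k2=z(1+1/3z)y_n
  y_{n+1}/y_n = 1 + 1/3z + 2/3z(1+1/3z) = 1 + z + 2/9z²
  Hence R(z) = 1 + z + 2/9z².

Need |R(x)|<1, x<0.
x=-0.94: |R|=0.2564
R=1: x+2/9x²=0 ⇒ x=−9/2=-4.5000; min R=1−1/(4·2/9)=-0.1250>−1
Confirm numerically:
  x=-4.385: |R|=0.88794 <1
  x=-4.271: |R|=0.78265 <1
  x=-2.124: |R|=0.12147 <1
  x=-1.841: |R|=0.08783 <1
  x=-4.992: |R|=1.54579 >1
  x=-4.652: |R|=1.15713 >1
  x=-4.625: |R|=1.12847 >1
Stable set (-4.5000, 0).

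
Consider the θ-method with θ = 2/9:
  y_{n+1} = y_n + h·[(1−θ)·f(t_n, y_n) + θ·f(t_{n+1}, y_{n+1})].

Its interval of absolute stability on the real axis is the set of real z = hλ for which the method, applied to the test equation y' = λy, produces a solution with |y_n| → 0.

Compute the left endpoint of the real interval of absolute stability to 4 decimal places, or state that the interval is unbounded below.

With y'=λy (z=hλ):
  y_{n+1} = y_n + z·[7/9·y_n + 2/9·y_{n+1}] ⇒ (1 − 2/9z)y_{n+1} = (1 + 7/9z)y_n
  Hence R(z) = (1 + 7/9z)/(1 − 2/9z).

Solve |R(x)|<1 on ℝ⁻.
x=-1.71: |R|=0.2391
R=−1: 1+7/9x = −1+2/9x ⇒ -5/9x=2 ⇒ x=2/(-5/9)=-3.6000
Confirm numerically:
  x=-3.034: |R|=0.81218 <1
  x=-2.399: |R|=0.56479 <1
  x=-1.775: |R|=0.27291 <1
  x=-4.024: |R|=1.12435 >1
  x=-4.012: |R|=1.12101 >1
  x=-3.674: |R|=1.02263 >1
Stable set (-3.6000, 0).

left endpoint -3.6000.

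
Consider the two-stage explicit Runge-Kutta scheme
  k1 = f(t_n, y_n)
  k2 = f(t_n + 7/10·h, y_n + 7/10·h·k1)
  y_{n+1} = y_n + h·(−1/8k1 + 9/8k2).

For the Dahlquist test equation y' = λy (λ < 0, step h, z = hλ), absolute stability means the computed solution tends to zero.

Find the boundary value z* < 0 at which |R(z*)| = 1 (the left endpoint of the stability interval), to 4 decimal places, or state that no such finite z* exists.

left endpoint -1.2698.

Set f=λy, z=hλ:
  k1=λy_n ⇒ h·k1=z·y_n;  k2=λ(1+7/10z)y_n ⇒ h·k2=z(1+7/10z)y_n
  y_{n+1}/y_n = 1 − 1/8z + 9/8z(1+7/10z) = 1 + z + 63/80z²
  so R(z) = 1 + z + 63/80z².

Solve |R(x)|<1 on ℝ⁻.
x=-1.71: |R|=1.5927
R=1: x+63/80x²=0 ⇒ x=−80/63=-1.2698; min R=1−1/(4·63/80)=0.6825>−1
Confirm numerically:
  x=-1.178: |R|=0.91480 <1
  x=-0.824: |R|=0.71069 <1
  x=-0.712: |R|=0.68722 <1
  x=-0.683: |R|=0.68436 <1
  x=-1.748: |R|=1.65821 >1
  x=-1.524: |R|=1.30503 >1
Stable set (-1.2698, 0).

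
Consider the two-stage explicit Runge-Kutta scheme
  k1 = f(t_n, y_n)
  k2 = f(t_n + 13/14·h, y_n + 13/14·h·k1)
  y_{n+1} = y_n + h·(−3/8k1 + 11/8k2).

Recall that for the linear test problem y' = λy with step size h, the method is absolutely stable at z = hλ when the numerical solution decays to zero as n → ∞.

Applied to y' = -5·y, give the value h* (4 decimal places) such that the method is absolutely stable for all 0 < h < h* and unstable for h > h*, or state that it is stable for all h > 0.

(-0.7832,0); λ=-5 ⇒ h* = (112/143)/5 = 0.1566.

With y'=λy (z=hλ):
  k1=λy_n ⇒ h·k1=z·y_n;  k2=λ(1+13/14z)y_n ⇒ h·k2=z(1+13/14z)y_n
  y_{n+1}/y_n = 1 − 3/8z + 11/8z(1+13/14z) = 1 + z + 143/112z²
  Hence R(z) = 1 + z + 143/112z².

Need |R(x)|<1, x<0.
x=-1.65: |R|=2.8260
R=1: x+143/112x²=0 ⇒ x=−112/143=-0.7832; min R=1−1/(4·143/112)=0.8042>−1
Confirm numerically:
  x=-0.740: |R|=0.95917 <1
  x=-0.428: |R|=0.80589 <1
  x=-0.406: |R|=0.80446 <1
  x=-1.328: |R|=1.92372 >1
  x=-1.270: |R|=1.78933 >1
Stable set (-0.7832, 0).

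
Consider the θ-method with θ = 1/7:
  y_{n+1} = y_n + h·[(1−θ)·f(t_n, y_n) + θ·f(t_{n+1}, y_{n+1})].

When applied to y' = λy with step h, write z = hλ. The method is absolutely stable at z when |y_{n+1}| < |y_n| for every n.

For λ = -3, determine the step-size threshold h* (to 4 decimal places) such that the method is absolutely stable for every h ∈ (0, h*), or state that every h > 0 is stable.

With y'=λy (z=hλ):
  y_{n+1} = y_n + z·[6/7·y_n + 1/7·y_{n+1}] ⇒ (1 − 1/7z)y_{n+1} = (1 + 6/7z)y_n
  Hence R(z) = (1 + 6/7z)/(1 − 1/7z).

Find x<0 with |R(x)|<1.
x=-1.27: |R|=0.0750
R=−1: 1+6/7x = −1+1/7x ⇒ -5/7x=2 ⇒ x=2/(-5/7)=-2.8000
Confirm numerically:
  x=-2.132: |R|=0.63425 <1
  x=-1.960: |R|=0.53125 <1
  x=-1.649: |R|=0.33461 <1
  x=-1.488: |R|=0.22714 <1
  x=-3.163: |R|=1.17859 >1
  x=-3.131: |R|=1.16336 >1
  x=-3.059: |R|=1.12874 >1
Stable set (-2.8000, 0).

(-2.8000,0); λ=-3 ⇒ h* = (14/5)/3 = 0.9333.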